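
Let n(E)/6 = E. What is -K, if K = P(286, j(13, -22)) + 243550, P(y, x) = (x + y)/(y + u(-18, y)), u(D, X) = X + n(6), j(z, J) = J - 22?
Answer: -74039321/304 ≈ -2.4355e+5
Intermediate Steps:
n(E) = 6*E
j(z, J) = -22 + J
u(D, X) = 36 + X (u(D, X) = X + 6*6 = X + 36 = 36 + X)
P(y, x) = (x + y)/(36 + 2*y) (P(y, x) = (x + y)/(y + (36 + y)) = (x + y)/(36 + 2*y))
K = 74039321/304 (K = ((-22 - 22) + 286)/(2*(18 + 286)) + 243550 = (½)*(-44 + 286)/304 + 243550 = (½)*(1/304)*242 + 243550 = 121/304 + 243550 = 74039321/304 ≈ 2.4355e+5)
-K = -1*74039321/304 = -74039321/304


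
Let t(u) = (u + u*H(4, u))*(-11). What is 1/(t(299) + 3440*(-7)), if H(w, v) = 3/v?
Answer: -1/27402 ≈ -3.6494e-5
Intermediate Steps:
t(u) = -33 - 11*u (t(u) = (u + u*(3/u))*(-11) = (u + 3)*(-11) = (3 + u)*(-11) = -33 - 11*u)
1/(t(299) + 3440*(-7)) = 1/((-33 - 11*299) + 3440*(-7)) = 1/((-33 - 3289) - 24080) = 1/(-3322 - 24080) = 1/(-27402) = -1/27402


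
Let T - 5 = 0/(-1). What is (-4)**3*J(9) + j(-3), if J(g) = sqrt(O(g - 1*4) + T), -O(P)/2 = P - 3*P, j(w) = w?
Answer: -323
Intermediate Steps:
O(P) = 4*P (O(P) = -2*(P - 3*P) = -(-4)*P = 4*P)
T = 5 (T = 5 + 0/(-1) = 5 + 0*(-1) = 5 + 0 = 5)
J(g) = sqrt(-11 + 4*g) (J(g) = sqrt(4*(g - 1*4) + 5) = sqrt(4*(g - 4) + 5) = sqrt(4*(-4 + g) + 5) = sqrt((-16 + 4*g) + 5) = sqrt(-11 + 4*g))
(-4)**3*J(9) + j(-3) = (-4)**3*sqrt(-11 + 4*9) - 3 = -64*sqrt(-11 + 36) - 3 = -64*sqrt(25) - 3 = -64*5 - 3 = -320 - 3 = -323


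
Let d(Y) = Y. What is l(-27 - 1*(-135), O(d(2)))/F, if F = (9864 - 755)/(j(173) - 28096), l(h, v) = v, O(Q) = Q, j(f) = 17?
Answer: -56158/9109 ≈ -6.1651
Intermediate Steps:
F = -9109/28079 (F = (9864 - 755)/(17 - 28096) = 9109/(-28079) = 9109*(-1/28079) = -9109/28079 ≈ -0.32441)
l(-27 - 1*(-135), O(d(2)))/F = 2/(-9109/28079) = 2*(-28079/9109) = -56158/9109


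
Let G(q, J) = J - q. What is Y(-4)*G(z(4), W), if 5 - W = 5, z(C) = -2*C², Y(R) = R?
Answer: -128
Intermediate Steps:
W = 0 (W = 5 - 1*5 = 5 - 5 = 0)
Y(-4)*G(z(4), W) = -4*(0 - (-2)*4²) = -4*(0 - (-2)*16) = -4*(0 - 1*(-32)) = -4*(0 + 32) = -4*32 = -128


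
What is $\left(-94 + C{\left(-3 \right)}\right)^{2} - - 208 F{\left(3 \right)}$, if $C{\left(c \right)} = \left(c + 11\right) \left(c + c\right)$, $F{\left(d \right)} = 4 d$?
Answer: $22660$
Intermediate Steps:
$C{\left(c \right)} = 2 c \left(11 + c\right)$ ($C{\left(c \right)} = \left(11 + c\right) 2 c = 2 c \left(11 + c\right)$)
$\left(-94 + C{\left(-3 \right)}\right)^{2} - - 208 F{\left(3 \right)} = \left(-94 + 2 \left(-3\right) \left(11 - 3\right)\right)^{2} - - 208 \cdot 4 \cdot 3 = \left(-94 + 2 \left(-3\right) 8\right)^{2} - \left(-208\right) 12 = \left(-94 - 48\right)^{2} - -2496 = \left(-142\right)^{2} + 2496 = 20164 + 2496 = 22660$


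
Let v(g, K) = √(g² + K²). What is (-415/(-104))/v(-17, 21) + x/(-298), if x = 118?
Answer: -59/149 + 83*√730/15184 ≈ -0.24828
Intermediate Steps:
v(g, K) = √(K² + g²)
(-415/(-104))/v(-17, 21) + x/(-298) = (-415/(-104))/(√(21² + (-17)²)) + 118/(-298) = (-415*(-1/104))/(√(441 + 289)) + 118*(-1/298) = 415/(104*(√730)) - 59/149 = 415*(√730/730)/104 - 59/149 = 83*√730/15184 - 59/149 = -59/149 + 83*√730/15184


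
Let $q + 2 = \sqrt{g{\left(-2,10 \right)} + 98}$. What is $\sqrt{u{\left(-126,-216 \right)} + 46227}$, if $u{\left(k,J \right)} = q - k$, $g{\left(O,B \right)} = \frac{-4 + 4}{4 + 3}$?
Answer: $\sqrt{46351 + 7 \sqrt{2}} \approx 215.32$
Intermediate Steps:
$g{\left(O,B \right)} = 0$ ($g{\left(O,B \right)} = \frac{0}{7} = 0 \cdot \frac{1}{7} = 0$)
$q = -2 + 7 \sqrt{2}$ ($q = -2 + \sqrt{0 + 98} = -2 + \sqrt{98} = -2 + 7 \sqrt{2} \approx 7.8995$)
$u{\left(k,J \right)} = -2 - k + 7 \sqrt{2}$ ($u{\left(k,J \right)} = \left(-2 + 7 \sqrt{2}\right) - k = -2 - k + 7 \sqrt{2}$)
$\sqrt{u{\left(-126,-216 \right)} + 46227} = \sqrt{\left(-2 - -126 + 7 \sqrt{2}\right) + 46227} = \sqrt{\left(-2 + 126 + 7 \sqrt{2}\right) + 46227} = \sqrt{\left(124 + 7 \sqrt{2}\right) + 46227} = \sqrt{46351 + 7 \sqrt{2}}$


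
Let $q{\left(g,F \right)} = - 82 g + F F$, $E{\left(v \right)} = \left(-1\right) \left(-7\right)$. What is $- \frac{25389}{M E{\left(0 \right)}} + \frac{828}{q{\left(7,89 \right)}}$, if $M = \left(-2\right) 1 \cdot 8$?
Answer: $\frac{8886939}{39184} \approx 226.8$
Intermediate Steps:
$E{\left(v \right)} = 7$
$M = -16$ ($M = \left(-2\right) 8 = -16$)
$q{\left(g,F \right)} = F^{2} - 82 g$ ($q{\left(g,F \right)} = - 82 g + F^{2} = F^{2} - 82 g$)
$- \frac{25389}{M E{\left(0 \right)}} + \frac{828}{q{\left(7,89 \right)}} = - \frac{25389}{\left(-16\right) 7} + \frac{828}{89^{2} - 574} = - \frac{25389}{-112} + \frac{828}{7921 - 574} = \left(-25389\right) \left(- \frac{1}{112}\right) + \frac{828}{7347} = \frac{3627}{16} + 828 \cdot \frac{1}{7347} = \frac{3627}{16} + \frac{276}{2449} = \frac{8886939}{39184}$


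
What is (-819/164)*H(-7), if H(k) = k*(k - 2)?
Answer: -51597/164 ≈ -314.62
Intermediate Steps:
H(k) = k*(-2 + k)
(-819/164)*H(-7) = (-819/164)*(-7*(-2 - 7)) = (-819*1/164)*(-7*(-9)) = -819/164*63 = -51597/164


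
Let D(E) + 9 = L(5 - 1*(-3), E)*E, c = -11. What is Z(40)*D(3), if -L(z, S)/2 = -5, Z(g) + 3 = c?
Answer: -294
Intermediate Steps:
Z(g) = -14 (Z(g) = -3 - 11 = -14)
L(z, S) = 10 (L(z, S) = -2*(-5) = 10)
D(E) = -9 + 10*E
Z(40)*D(3) = -14*(-9 + 10*3) = -14*(-9 + 30) = -14*21 = -294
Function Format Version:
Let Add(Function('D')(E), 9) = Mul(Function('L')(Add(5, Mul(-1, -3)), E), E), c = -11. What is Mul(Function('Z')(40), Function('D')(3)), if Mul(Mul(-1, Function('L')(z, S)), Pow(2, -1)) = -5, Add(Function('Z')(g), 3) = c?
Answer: -294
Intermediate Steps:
Function('Z')(g) = -14 (Function('Z')(g) = Add(-3, -11) = -14)
Function('L')(z, S) = 10 (Function('L')(z, S) = Mul(-2, -5) = 10)
Function('D')(E) = Add(-9, Mul(10, E))
Mul(Function('Z')(40), Function('D')(3)) = Mul(-14, Add(-9, Mul(10, 3))) = Mul(-14, Add(-9, 30)) = Mul(-14, 21) = -294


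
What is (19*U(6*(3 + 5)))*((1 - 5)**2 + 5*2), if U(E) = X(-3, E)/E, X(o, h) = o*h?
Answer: -1482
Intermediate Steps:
X(o, h) = h*o
U(E) = -3 (U(E) = (E*(-3))/E = (-3*E)/E = -3)
(19*U(6*(3 + 5)))*((1 - 5)**2 + 5*2) = (19*(-3))*((1 - 5)**2 + 5*2) = -57*((-4)**2 + 10) = -57*(16 + 10) = -57*26 = -1482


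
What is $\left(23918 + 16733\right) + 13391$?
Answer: $54042$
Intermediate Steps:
$\left(23918 + 16733\right) + 13391 = 40651 + 13391 = 54042$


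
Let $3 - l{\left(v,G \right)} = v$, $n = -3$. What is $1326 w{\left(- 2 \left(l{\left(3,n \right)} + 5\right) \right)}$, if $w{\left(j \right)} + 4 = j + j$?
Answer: $-31824$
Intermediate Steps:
$l{\left(v,G \right)} = 3 - v$
$w{\left(j \right)} = -4 + 2 j$ ($w{\left(j \right)} = -4 + \left(j + j\right) = -4 + 2 j$)
$1326 w{\left(- 2 \left(l{\left(3,n \right)} + 5\right) \right)} = 1326 \left(-4 + 2 \left(- 2 \left(\left(3 - 3\right) + 5\right)\right)\right) = 1326 \left(-4 + 2 \left(- 2 \left(0 + 5\right)\right)\right) = 1326 \left(-4 + 2 \left(\left(-2\right) 5\right)\right) = 1326 \left(-4 + 2 \left(-10\right)\right) = 1326 \left(-4 - 20\right) = 1326 \left(-24\right) = -31824$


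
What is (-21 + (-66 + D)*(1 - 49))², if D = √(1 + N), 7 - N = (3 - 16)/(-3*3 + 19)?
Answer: 49625181/5 - 151056*√930/5 ≈ 9.0037e+6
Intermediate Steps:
N = 83/10 (N = 7 - (3 - 16)/(-3*3 + 19) = 7 - (-13)/(-9 + 19) = 7 - (-13)/10 = 7 - 1*(-13/10) = 7 + 13/10 = 83/10 ≈ 8.3000)
D = √930/10 (D = √(1 + 83/10) = √(93/10) = √930/10 ≈ 3.0496)
(-21 + (-66 + D)*(1 - 49))² = (-21 + (-66 + √930/10)*(1 - 49))² = (-21 + (-66 + √930/10)*(-48))² = (-21 + (3168 - 24*√930/5))² = (3147 - 24*√930/5)²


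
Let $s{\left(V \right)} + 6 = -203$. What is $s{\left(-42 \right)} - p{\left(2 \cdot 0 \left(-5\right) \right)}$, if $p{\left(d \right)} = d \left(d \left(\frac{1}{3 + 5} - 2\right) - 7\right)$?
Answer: $-209$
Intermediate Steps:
$p{\left(d \right)} = d \left(-7 - \frac{15 d}{8}\right)$ ($p{\left(d \right)} = d \left(d \left(\frac{1}{8} - 2\right) - 7\right) = d \left(d \left(- \frac{15}{8}\right) - 7\right) = d \left(- \frac{15 d}{8} - 7\right) = d \left(-7 - \frac{15 d}{8}\right)$)
$s{\left(V \right)} = -209$ ($s{\left(V \right)} = -6 - 203 = -209$)
$s{\left(-42 \right)} - p{\left(2 \cdot 0 \left(-5\right) \right)} = -209 - - \frac{2 \cdot 0 \left(-5\right) \left(56 + 15 \cdot 2 \cdot 0 \left(-5\right)\right)}{8} = -209 - - \frac{0 \left(-5\right) \left(56 + 15 \cdot 0 \left(-5\right)\right)}{8} = -209 - \left(- \frac{1}{8}\right) 0 \left(56 + 15 \cdot 0\right) = -209 - \left(- \frac{1}{8}\right) 0 \left(56 + 0\right) = -209 - \left(- \frac{1}{8}\right) 0 \cdot 56 = -209 - 0 = -209 + 0 = -209$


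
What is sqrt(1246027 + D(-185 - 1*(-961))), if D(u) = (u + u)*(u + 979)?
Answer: sqrt(3969787) ≈ 1992.4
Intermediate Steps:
D(u) = 2*u*(979 + u) (D(u) = (2*u)*(979 + u) = 2*u*(979 + u))
sqrt(1246027 + D(-185 - 1*(-961))) = sqrt(1246027 + 2*(-185 - 1*(-961))*(979 + (-185 - 1*(-961)))) = sqrt(1246027 + 2*(-185 + 961)*(979 + (-185 + 961))) = sqrt(1246027 + 2*776*(979 + 776)) = sqrt(1246027 + 2*776*1755) = sqrt(1246027 + 2723760) = sqrt(3969787)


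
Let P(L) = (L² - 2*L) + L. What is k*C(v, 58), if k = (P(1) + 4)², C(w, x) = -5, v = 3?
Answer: -80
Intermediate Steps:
P(L) = L² - L
k = 16 (k = (1*(-1 + 1) + 4)² = (1*0 + 4)² = (0 + 4)² = 4² = 16)
k*C(v, 58) = 16*(-5) = -80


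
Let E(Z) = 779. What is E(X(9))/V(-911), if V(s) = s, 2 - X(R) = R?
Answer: -779/911 ≈ -0.85510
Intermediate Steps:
X(R) = 2 - R
E(X(9))/V(-911) = 779/(-911) = 779*(-1/911) = -779/911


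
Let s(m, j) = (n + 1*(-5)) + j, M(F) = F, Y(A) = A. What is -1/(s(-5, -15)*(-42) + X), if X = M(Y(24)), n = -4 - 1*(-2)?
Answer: -1/948 ≈ -0.0010549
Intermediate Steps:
n = -2 (n = -4 + 2 = -2)
s(m, j) = -7 + j (s(m, j) = (-2 + 1*(-5)) + j = (-2 - 5) + j = -7 + j)
X = 24
-1/(s(-5, -15)*(-42) + X) = -1/((-7 - 15)*(-42) + 24) = -1/(-22*(-42) + 24) = -1/(924 + 24) = -1/948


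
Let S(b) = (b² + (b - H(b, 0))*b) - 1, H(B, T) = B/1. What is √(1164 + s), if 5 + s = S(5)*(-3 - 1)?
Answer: √1063 ≈ 32.604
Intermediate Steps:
H(B, T) = B (H(B, T) = B*1 = B)
S(b) = -1 + b² (S(b) = (b² + (b - b)*b) - 1 = (b² + 0*b) - 1 = (b² + 0) - 1 = b² - 1 = -1 + b²)
s = -101 (s = -5 + (-1 + 5²)*(-3 - 1) = -5 + (-1 + 25)*(-4) = -5 + 24*(-4) = -5 - 96 = -101)
√(1164 + s) = √(1164 - 101) = √1063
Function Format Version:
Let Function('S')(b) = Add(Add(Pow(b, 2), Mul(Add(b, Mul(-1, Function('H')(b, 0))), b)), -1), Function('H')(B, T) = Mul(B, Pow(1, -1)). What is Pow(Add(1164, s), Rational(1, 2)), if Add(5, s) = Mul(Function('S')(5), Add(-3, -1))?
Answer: Pow(1063, Rational(1, 2)) ≈ 32.604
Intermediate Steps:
Function('H')(B, T) = B (Function('H')(B, T) = Mul(B, 1) = B)
Function('S')(b) = Add(-1, Pow(b, 2)) (Function('S')(b) = Add(Add(Pow(b, 2), Mul(Add(b, Mul(-1, b)), b)), -1) = Add(Add(Pow(b, 2), Mul(0, b)), -1) = Add(Add(Pow(b, 2), 0), -1) = Add(Pow(b, 2), -1) = Add(-1, Pow(b, 2)))
s = -101 (s = Add(-5, Mul(Add(-1, Pow(5, 2)), Add(-3, -1))) = Add(-5, Mul(Add(-1, 25), -4)) = Add(-5, Mul(24, -4)) = Add(-5, -96) = -101)
Pow(Add(1164, s), Rational(1, 2)) = Pow(Add(1164, -101), Rational(1, 2)) = Pow(1063, Rational(1, 2))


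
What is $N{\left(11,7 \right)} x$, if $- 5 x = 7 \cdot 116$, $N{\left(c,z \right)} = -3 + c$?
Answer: $- \frac{6496}{5} \approx -1299.2$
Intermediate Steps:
$x = - \frac{812}{5}$ ($x = - \frac{7 \cdot 116}{5} = \left(- \frac{1}{5}\right) 812 = - \frac{812}{5} \approx -162.4$)
$N{\left(11,7 \right)} x = \left(-3 + 11\right) \left(- \frac{812}{5}\right) = 8 \left(- \frac{812}{5}\right) = - \frac{6496}{5}$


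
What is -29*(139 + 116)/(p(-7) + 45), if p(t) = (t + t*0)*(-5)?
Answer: -1479/16 ≈ -92.438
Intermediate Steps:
p(t) = -5*t (p(t) = (t + 0)*(-5) = t*(-5) = -5*t)
-29*(139 + 116)/(p(-7) + 45) = -29*(139 + 116)/(-5*(-7) + 45) = -7395/(35 + 45) = -7395/80 = -29*51/16 = -1479/16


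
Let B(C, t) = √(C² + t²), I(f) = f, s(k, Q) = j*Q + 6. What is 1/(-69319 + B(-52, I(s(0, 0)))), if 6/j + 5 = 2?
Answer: -69319/4805121021 - 2*√685/4805121021 ≈ -1.4437e-5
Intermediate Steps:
j = -2 (j = 6/(-5 + 2) = 6/(-3) = 6*(-⅓) = -2)
s(k, Q) = 6 - 2*Q (s(k, Q) = -2*Q + 6 = 6 - 2*Q)
1/(-69319 + B(-52, I(s(0, 0)))) = 1/(-69319 + √((-52)² + (6 - 2*0)²)) = 1/(-69319 + √(2704 + (6 + 0)²)) = 1/(-69319 + √(2704 + 6²)) = 1/(-69319 + √(2704 + 36)) = 1/(-69319 + √2740) = 1/(-69319 + 2*√685)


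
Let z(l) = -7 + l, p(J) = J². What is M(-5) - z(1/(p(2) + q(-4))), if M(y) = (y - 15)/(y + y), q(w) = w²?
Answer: 179/20 ≈ 8.9500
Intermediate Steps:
M(y) = (-15 + y)/(2*y) (M(y) = (-15 + y)/((2*y)) = (-15 + y)*(1/(2*y)) = (-15 + y)/(2*y))
M(-5) - z(1/(p(2) + q(-4))) = (½)*(-15 - 5)/(-5) - (-7 + 1/(2² + (-4)²)) = (½)*(-⅕)*(-20) - (-7 + 1/(4 + 16)) = 2 - (-7 + 1/20) = 2 - 1*(-139/20) = 2 + 139/20 = 179/20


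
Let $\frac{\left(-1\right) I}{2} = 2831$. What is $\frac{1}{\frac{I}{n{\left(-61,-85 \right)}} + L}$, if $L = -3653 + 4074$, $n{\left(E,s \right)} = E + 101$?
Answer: $\frac{20}{5589} \approx 0.0035785$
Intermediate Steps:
$n{\left(E,s \right)} = 101 + E$
$L = 421$
$I = -5662$ ($I = \left(-2\right) 2831 = -5662$)
$\frac{1}{\frac{I}{n{\left(-61,-85 \right)}} + L} = \frac{1}{- \frac{5662}{101 - 61} + 421} = \frac{1}{- \frac{5662}{40} + 421} = \frac{1}{\left(-5662\right) \frac{1}{40} + 421} = \frac{1}{- \frac{2831}{20} + 421} = \frac{1}{\frac{5589}{20}} = \frac{20}{5589}$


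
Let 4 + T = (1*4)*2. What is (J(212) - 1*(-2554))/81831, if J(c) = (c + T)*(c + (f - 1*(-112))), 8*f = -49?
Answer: 71215/81831 ≈ 0.87027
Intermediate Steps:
f = -49/8 (f = (⅛)*(-49) = -49/8 ≈ -6.1250)
T = 4 (T = -4 + (1*4)*2 = -4 + 4*2 = -4 + 8 = 4)
J(c) = (4 + c)*(847/8 + c) (J(c) = (c + 4)*(c + (-49/8 - 1*(-112))) = (4 + c)*(c + (-49/8 + 112)) = (4 + c)*(c + 847/8) = (4 + c)*(847/8 + c))
(J(212) - 1*(-2554))/81831 = ((847/2 + 212² + (879/8)*212) - 1*(-2554))/81831 = ((847/2 + 44944 + 46587/2) + 2554)*(1/81831) = (68661 + 2554)*(1/81831) = 71215*(1/81831) = 71215/81831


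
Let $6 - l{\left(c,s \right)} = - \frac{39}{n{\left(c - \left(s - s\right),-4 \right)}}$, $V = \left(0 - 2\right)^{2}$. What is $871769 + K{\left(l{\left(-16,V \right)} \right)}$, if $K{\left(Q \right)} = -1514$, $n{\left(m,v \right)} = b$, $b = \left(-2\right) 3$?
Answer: $870255$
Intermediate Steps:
$V = 4$ ($V = \left(-2\right)^{2} = 4$)
$b = -6$
$n{\left(m,v \right)} = -6$
$l{\left(c,s \right)} = - \frac{1}{2}$ ($l{\left(c,s \right)} = 6 - - \frac{39}{-6} = 6 - \left(-39\right) \left(- \frac{1}{6}\right) = 6 - \frac{13}{2} = - \frac{1}{2}$)
$871769 + K{\left(l{\left(-16,V \right)} \right)} = 871769 - 1514 = 870255$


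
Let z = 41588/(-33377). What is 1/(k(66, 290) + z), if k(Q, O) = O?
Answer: 33377/9637742 ≈ 0.0034632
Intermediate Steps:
z = -41588/33377 (z = 41588*(-1/33377) = -41588/33377 ≈ -1.2460)
1/(k(66, 290) + z) = 1/(290 - 41588/33377) = 1/(9637742/33377) = 33377/9637742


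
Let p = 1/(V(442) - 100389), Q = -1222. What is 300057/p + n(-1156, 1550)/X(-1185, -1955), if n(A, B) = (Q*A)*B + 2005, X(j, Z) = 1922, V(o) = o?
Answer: -57638200212033/1922 ≈ -2.9989e+10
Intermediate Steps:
p = -1/99947 (p = 1/(442 - 100389) = 1/(-99947) = -1/99947 ≈ -1.0005e-5)
n(A, B) = 2005 - 1222*A*B (n(A, B) = (-1222*A)*B + 2005 = -1222*A*B + 2005 = 2005 - 1222*A*B)
300057/p + n(-1156, 1550)/X(-1185, -1955) = 300057/(-1/99947) + (2005 - 1222*(-1156)*1550)/1922 = 300057*(-99947) + (2005 + 2189579600)*(1/1922) = -29989796979 + 2189581605*(1/1922) = -29989796979 + 2189581605/1922 = -57638200212033/1922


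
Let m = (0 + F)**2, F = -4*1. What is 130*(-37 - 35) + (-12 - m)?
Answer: -9388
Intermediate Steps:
F = -4
m = 16 (m = (0 - 4)**2 = (-4)**2 = 16)
130*(-37 - 35) + (-12 - m) = 130*(-37 - 35) + (-12 - 1*16) = 130*(-72) + (-12 - 16) = -9360 - 28 = -9388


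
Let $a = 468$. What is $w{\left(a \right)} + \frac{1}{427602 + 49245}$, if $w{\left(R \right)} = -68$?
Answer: $- \frac{32425595}{476847} \approx -68.0$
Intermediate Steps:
$w{\left(a \right)} + \frac{1}{427602 + 49245} = -68 + \frac{1}{427602 + 49245} = -68 + \frac{1}{476847} = - \frac{32425595}{476847}$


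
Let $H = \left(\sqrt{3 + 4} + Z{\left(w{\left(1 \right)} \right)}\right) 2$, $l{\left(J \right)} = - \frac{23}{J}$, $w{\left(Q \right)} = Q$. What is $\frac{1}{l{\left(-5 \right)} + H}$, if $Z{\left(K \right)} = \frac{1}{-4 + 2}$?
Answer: $- \frac{45}{188} + \frac{25 \sqrt{7}}{188} \approx 0.11247$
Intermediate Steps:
$Z{\left(K \right)} = - \frac{1}{2}$ ($Z{\left(K \right)} = \frac{1}{-2} = - \frac{1}{2}$)
$H = -1 + 2 \sqrt{7}$ ($H = \left(\sqrt{3 + 4} - \frac{1}{2}\right) 2 = \left(\sqrt{7} - \frac{1}{2}\right) 2 = \left(- \frac{1}{2} + \sqrt{7}\right) 2 = -1 + 2 \sqrt{7} \approx 4.2915$)
$\frac{1}{l{\left(-5 \right)} + H} = \frac{1}{- \frac{23}{-5} - \left(1 - 2 \sqrt{7}\right)} = \frac{1}{\left(-23\right) \left(- \frac{1}{5}\right) - \left(1 - 2 \sqrt{7}\right)} = \frac{1}{\frac{23}{5} - \left(1 - 2 \sqrt{7}\right)} = \frac{1}{\frac{18}{5} + 2 \sqrt{7}}$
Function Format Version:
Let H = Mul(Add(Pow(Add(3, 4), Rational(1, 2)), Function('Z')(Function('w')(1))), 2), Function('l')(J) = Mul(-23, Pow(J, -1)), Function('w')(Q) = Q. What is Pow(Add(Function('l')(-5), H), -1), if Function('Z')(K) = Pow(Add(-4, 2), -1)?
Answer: Add(Rational(-45, 188), Mul(Rational(25, 188), Pow(7, Rational(1, 2)))) ≈ 0.11247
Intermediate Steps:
Function('Z')(K) = Rational(-1, 2) (Function('Z')(K) = Pow(-2, -1) = Rational(-1, 2))
H = Add(-1, Mul(2, Pow(7, Rational(1, 2)))) (H = Mul(Add(Pow(Add(3, 4), Rational(1, 2)), Rational(-1, 2)), 2) = Mul(Add(Pow(7, Rational(1, 2)), Rational(-1, 2)), 2) = Mul(Add(Rational(-1, 2), Pow(7, Rational(1, 2))), 2) = Add(-1, Mul(2, Pow(7, Rational(1, 2)))) ≈ 4.2915)
Pow(Add(Function('l')(-5), H), -1) = Pow(Add(Mul(-23, Pow(-5, -1)), Add(-1, Mul(2, Pow(7, Rational(1, 2))))), -1) = Pow(Add(Mul(-23, Rational(-1, 5)), Add(-1, Mul(2, Pow(7, Rational(1, 2))))), -1) = Pow(Add(Rational(23, 5), Add(-1, Mul(2, Pow(7, Rational(1, 2))))), -1) = Pow(Add(Rational(18, 5), Mul(2, Pow(7, Rational(1, 2)))), -1)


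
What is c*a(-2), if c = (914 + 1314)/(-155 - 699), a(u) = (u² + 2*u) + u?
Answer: 2228/427 ≈ 5.2178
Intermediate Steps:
a(u) = u² + 3*u
c = -1114/427 (c = 2228/(-854) = 2228*(-1/854) = -1114/427 ≈ -2.6089)
c*a(-2) = -(-2228)*(3 - 2)/427 = -(-2228)/427 = -1114/427*(-2) = 2228/427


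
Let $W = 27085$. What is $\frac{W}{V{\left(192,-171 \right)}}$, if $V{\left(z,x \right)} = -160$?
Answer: $- \frac{5417}{32} \approx -169.28$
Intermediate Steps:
$\frac{W}{V{\left(192,-171 \right)}} = \frac{27085}{-160} = 27085 \left(- \frac{1}{160}\right) = - \frac{5417}{32}$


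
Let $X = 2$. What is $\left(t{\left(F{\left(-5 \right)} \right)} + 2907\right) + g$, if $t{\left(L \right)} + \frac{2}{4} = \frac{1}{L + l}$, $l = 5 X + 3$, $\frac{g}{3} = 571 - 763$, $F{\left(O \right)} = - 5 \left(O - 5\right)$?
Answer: $\frac{293645}{126} \approx 2330.5$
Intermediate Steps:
$F{\left(O \right)} = 25 - 5 O$ ($F{\left(O \right)} = - 5 \left(-5 + O\right) = 25 - 5 O$)
$g = -576$ ($g = 3 \left(571 - 763\right) = 3 \left(-192\right) = -576$)
$l = 13$ ($l = 5 \cdot 2 + 3 = 10 + 3 = 13$)
$t{\left(L \right)} = - \frac{1}{2} + \frac{1}{13 + L}$ ($t{\left(L \right)} = - \frac{1}{2} + \frac{1}{L + 13} = - \frac{1}{2} + \frac{1}{13 + L}$)
$\left(t{\left(F{\left(-5 \right)} \right)} + 2907\right) + g = \left(\frac{-11 - \left(25 - -25\right)}{2 \left(13 + \left(25 - -25\right)\right)} + 2907\right) - 576 = \left(\frac{-11 - \left(25 + 25\right)}{2 \left(13 + \left(25 + 25\right)\right)} + 2907\right) - 576 = \left(\frac{-11 - 50}{2 \left(13 + 50\right)} + 2907\right) - 576 = \left(\frac{-11 - 50}{2 \cdot 63} + 2907\right) - 576 = \left(\frac{1}{2} \cdot \frac{1}{63} \left(-61\right) + 2907\right) - 576 = \left(- \frac{61}{126} + 2907\right) - 576 = \frac{366221}{126} - 576 = \frac{293645}{126}$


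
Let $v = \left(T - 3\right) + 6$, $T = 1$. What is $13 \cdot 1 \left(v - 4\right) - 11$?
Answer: $-11$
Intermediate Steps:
$v = 4$ ($v = \left(1 - 3\right) + 6 = -2 + 6 = 4$)
$13 \cdot 1 \left(v - 4\right) - 11 = 13 \cdot 1 \left(4 - 4\right) - 11 = 13 \cdot 1 \cdot 0 - 11 = 13 \cdot 0 - 11 = 0 - 11 = -11$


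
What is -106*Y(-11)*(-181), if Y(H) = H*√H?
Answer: -211046*I*√11 ≈ -6.9996e+5*I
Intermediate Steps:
Y(H) = H^(3/2)
-106*Y(-11)*(-181) = -(-1166)*I*√11*(-181) = (1166*I*√11)*(-181) = -211046*I*√11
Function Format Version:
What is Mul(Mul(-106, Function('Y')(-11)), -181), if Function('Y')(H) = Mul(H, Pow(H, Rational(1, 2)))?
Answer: Mul(-211046, I, Pow(11, Rational(1, 2))) ≈ Mul(-6.9996e+5, I)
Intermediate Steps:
Function('Y')(H) = Pow(H, Rational(3, 2))
Mul(Mul(-106, Function('Y')(-11)), -181) = Mul(Mul(-106, Pow(-11, Rational(3, 2))), -181) = Mul(Mul(-106, Mul(-11, I, Pow(11, Rational(1, 2)))), -181) = Mul(Mul(1166, I, Pow(11, Rational(1, 2))), -181) = Mul(-211046, I, Pow(11, Rational(1, 2)))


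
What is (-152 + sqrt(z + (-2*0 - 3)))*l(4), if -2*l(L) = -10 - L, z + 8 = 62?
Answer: -1064 + 7*sqrt(51) ≈ -1014.0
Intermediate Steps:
z = 54 (z = -8 + 62 = 54)
l(L) = 5 + L/2 (l(L) = -(-10 - L)/2 = 5 + L/2)
(-152 + sqrt(z + (-2*0 - 3)))*l(4) = (-152 + sqrt(54 + (-2*0 - 3)))*(5 + (1/2)*4) = (-152 + sqrt(54 + (0 - 3)))*(5 + 2) = (-152 + sqrt(54 - 3))*7 = (-152 + sqrt(51))*7 = -1064 + 7*sqrt(51)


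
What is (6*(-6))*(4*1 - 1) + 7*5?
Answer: -73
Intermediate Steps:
(6*(-6))*(4*1 - 1) + 7*5 = -36*(4 - 1) + 35 = -36*3 + 35 = -108 + 35 = -73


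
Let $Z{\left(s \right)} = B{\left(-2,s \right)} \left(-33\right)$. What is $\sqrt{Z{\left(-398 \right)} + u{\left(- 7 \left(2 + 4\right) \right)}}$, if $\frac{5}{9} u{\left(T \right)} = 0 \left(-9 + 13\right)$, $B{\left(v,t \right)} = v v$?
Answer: $2 i \sqrt{33} \approx 11.489 i$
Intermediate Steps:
$B{\left(v,t \right)} = v^{2}$
$u{\left(T \right)} = 0$ ($u{\left(T \right)} = \frac{9 \cdot 0 \left(-9 + 13\right)}{5} = \frac{9 \cdot 0 \cdot 4}{5} = \frac{9}{5} \cdot 0 = 0$)
$Z{\left(s \right)} = -132$ ($Z{\left(s \right)} = \left(-2\right)^{2} \left(-33\right) = 4 \left(-33\right) = -132$)
$\sqrt{Z{\left(-398 \right)} + u{\left(- 7 \left(2 + 4\right) \right)}} = \sqrt{-132 + 0} = \sqrt{-132} = 2 i \sqrt{33}$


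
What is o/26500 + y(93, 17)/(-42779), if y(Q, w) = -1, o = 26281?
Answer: 1124301399/1133643500 ≈ 0.99176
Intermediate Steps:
o/26500 + y(93, 17)/(-42779) = 26281/26500 - 1/(-42779) = 26281*(1/26500) - 1*(-1/42779) = 26281/26500 + 1/42779 = 1124301399/1133643500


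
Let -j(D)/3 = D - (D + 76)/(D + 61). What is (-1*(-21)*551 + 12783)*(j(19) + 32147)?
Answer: 6252852969/8 ≈ 7.8161e+8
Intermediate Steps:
j(D) = -3*D + 3*(76 + D)/(61 + D) (j(D) = -3*(D - (D + 76)/(D + 61)) = -3*(D - (76 + D)/(61 + D)) = -3*D + 3*(76 + D)/(61 + D))
(-1*(-21)*551 + 12783)*(j(19) + 32147) = (-1*(-21)*551 + 12783)*(3*(76 - 1*19**2 - 60*19)/(61 + 19) + 32147) = (21*551 + 12783)*(3*(76 - 1*361 - 1140)/80 + 32147) = (11571 + 12783)*(3*(1/80)*(76 - 361 - 1140) + 32147) = 24354*(3*(1/80)*(-1425) + 32147) = 24354*(-855/16 + 32147) = 24354*(513497/16) = 6252852969/8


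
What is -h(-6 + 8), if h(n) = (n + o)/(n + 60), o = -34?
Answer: 16/31 ≈ 0.51613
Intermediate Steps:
h(n) = (-34 + n)/(60 + n) (h(n) = (n - 34)/(n + 60) = (-34 + n)/(60 + n))
-h(-6 + 8) = -(-34 + (-6 + 8))/(60 + (-6 + 8)) = -(-34 + 2)/(60 + 2) = -(-32)/62 = -1*(-16/31) = 16/31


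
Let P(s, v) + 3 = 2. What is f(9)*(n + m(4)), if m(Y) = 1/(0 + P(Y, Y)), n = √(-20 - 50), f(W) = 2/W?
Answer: -2/9 + 2*I*√70/9 ≈ -0.22222 + 1.8592*I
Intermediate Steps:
P(s, v) = -1 (P(s, v) = -3 + 2 = -1)
n = I*√70 (n = √(-70) = I*√70 ≈ 8.3666*I)
m(Y) = -1 (m(Y) = 1/(0 - 1) = 1/(-1) = -1)
f(9)*(n + m(4)) = (2/9)*(I*√70 - 1) = (2*(⅑))*(-1 + I*√70) = 2*(-1 + I*√70)/9 = -2/9 + 2*I*√70/9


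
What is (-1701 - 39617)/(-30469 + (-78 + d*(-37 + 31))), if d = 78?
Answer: 41318/31015 ≈ 1.3322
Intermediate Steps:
(-1701 - 39617)/(-30469 + (-78 + d*(-37 + 31))) = (-1701 - 39617)/(-30469 + (-78 + 78*(-37 + 31))) = -41318/(-30469 + (-78 + 78*(-6))) = -41318/(-30469 + (-78 - 468)) = -41318/(-30469 - 546) = -41318/(-31015) = -41318*(-1/31015) = 41318/31015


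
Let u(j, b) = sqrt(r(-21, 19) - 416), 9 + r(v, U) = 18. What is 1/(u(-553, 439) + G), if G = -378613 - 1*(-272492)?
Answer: -106121/11261667048 - I*sqrt(407)/11261667048 ≈ -9.4232e-6 - 1.7914e-9*I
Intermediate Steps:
r(v, U) = 9 (r(v, U) = -9 + 18 = 9)
G = -106121 (G = -378613 + 272492 = -106121)
u(j, b) = I*sqrt(407) (u(j, b) = sqrt(9 - 416) = sqrt(-407) = I*sqrt(407))
1/(u(-553, 439) + G) = 1/(I*sqrt(407) - 106121) = 1/(-106121 + I*sqrt(407))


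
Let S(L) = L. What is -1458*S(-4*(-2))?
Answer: -11664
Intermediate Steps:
-1458*S(-4*(-2)) = -(-5832)*(-2) = -1458*8 = -11664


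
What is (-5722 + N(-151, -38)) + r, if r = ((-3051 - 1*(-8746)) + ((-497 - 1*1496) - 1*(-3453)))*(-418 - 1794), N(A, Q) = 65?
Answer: -15832517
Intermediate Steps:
r = -15826860 (r = ((-3051 + 8746) + ((-497 - 1496) + 3453))*(-2212) = (5695 + (-1993 + 3453))*(-2212) = (5695 + 1460)*(-2212) = 7155*(-2212) = -15826860)
(-5722 + N(-151, -38)) + r = (-5722 + 65) - 15826860 = -5657 - 15826860 = -15832517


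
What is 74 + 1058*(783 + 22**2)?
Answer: 1340560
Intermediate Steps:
74 + 1058*(783 + 22**2) = 74 + 1058*(783 + 484) = 74 + 1058*1267 = 74 + 1340486 = 1340560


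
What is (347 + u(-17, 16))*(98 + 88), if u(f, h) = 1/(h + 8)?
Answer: 258199/4 ≈ 64550.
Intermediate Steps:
u(f, h) = 1/(8 + h)
(347 + u(-17, 16))*(98 + 88) = (347 + 1/(8 + 16))*(98 + 88) = (347 + 1/24)*186 = (8329/24)*186 = 258199/4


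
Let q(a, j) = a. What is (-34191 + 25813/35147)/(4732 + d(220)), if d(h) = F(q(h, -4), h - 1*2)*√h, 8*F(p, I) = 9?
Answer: -12997427815424/1798847204309 + 43260669504*√55/12591930430163 ≈ -7.1999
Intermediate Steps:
F(p, I) = 9/8 (F(p, I) = (⅛)*9 = 9/8)
d(h) = 9*√h/8
(-34191 + 25813/35147)/(4732 + d(220)) = (-34191 + 25813/35147)/(4732 + 9*√220/8) = (-34191 + 25813*(1/35147))/(4732 + 9*(2*√55)/8) = (-34191 + 25813/35147)/(4732 + 9*√55/4) = -1201685264/(35147*(4732 + 9*√55/4))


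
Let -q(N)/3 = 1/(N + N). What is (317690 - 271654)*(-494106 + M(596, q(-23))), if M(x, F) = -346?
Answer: -22762592272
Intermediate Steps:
q(N) = -3/(2*N) (q(N) = -3/(N + N) = -3*1/(2*N) = -3/(2*N))
(317690 - 271654)*(-494106 + M(596, q(-23))) = (317690 - 271654)*(-494106 - 346) = 46036*(-494452) = -22762592272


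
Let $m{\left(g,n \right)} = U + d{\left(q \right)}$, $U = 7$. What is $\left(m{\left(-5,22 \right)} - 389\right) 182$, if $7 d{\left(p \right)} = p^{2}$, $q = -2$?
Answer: $-69420$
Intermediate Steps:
$d{\left(p \right)} = \frac{p^{2}}{7}$
$m{\left(g,n \right)} = \frac{53}{7}$ ($m{\left(g,n \right)} = 7 + \frac{\left(-2\right)^{2}}{7} = 7 + \frac{1}{7} \cdot 4 = 7 + \frac{4}{7} = \frac{53}{7}$)
$\left(m{\left(-5,22 \right)} - 389\right) 182 = \left(\frac{53}{7} - 389\right) 182 = \left(- \frac{2670}{7}\right) 182 = -69420$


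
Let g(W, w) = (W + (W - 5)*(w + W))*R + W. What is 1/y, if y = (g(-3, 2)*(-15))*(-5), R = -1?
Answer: -1/600 ≈ -0.0016667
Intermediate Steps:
g(W, w) = -(-5 + W)*(W + w) (g(W, w) = (W + (W - 5)*(w + W))*(-1) + W = (W + (-5 + W)*(W + w))*(-1) + W = (-W - (-5 + W)*(W + w)) + W = -(-5 + W)*(W + w))
y = -600 (y = ((-1*(-3)**2 + 5*(-3) + 5*2 - 1*(-3)*2)*(-15))*(-5) = ((-1*9 - 15 + 10 + 6)*(-15))*(-5) = ((-9 - 15 + 10 + 6)*(-15))*(-5) = -8*(-15)*(-5) = 120*(-5) = -600)
1/y = 1/(-600) = -1/600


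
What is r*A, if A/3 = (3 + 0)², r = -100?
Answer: -2700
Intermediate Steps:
A = 27 (A = 3*(3 + 0)² = 3*3² = 3*9 = 27)
r*A = -100*27 = -2700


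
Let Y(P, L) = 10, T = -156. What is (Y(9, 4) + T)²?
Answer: 21316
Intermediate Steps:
(Y(9, 4) + T)² = (10 - 156)² = (-146)² = 21316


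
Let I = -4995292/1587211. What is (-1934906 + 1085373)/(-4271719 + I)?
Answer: 1348388122463/6780124381001 ≈ 0.19887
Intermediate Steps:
I = -4995292/1587211 (I = -4995292*1/1587211 = -4995292/1587211 ≈ -3.1472)
(-1934906 + 1085373)/(-4271719 + I) = (-1934906 + 1085373)/(-4271719 - 4995292/1587211) = -849533/(-6780124381001/1587211) = -849533*(-1587211/6780124381001) = 1348388122463/6780124381001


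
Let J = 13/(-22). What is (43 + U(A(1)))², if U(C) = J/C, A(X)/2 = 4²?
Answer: 915607081/495616 ≈ 1847.4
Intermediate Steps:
J = -13/22 (J = 13*(-1/22) = -13/22 ≈ -0.59091)
A(X) = 32 (A(X) = 2*4² = 2*16 = 32)
U(C) = -13/(22*C)
(43 + U(A(1)))² = (43 - 13/22/32)² = (43 - 13/22*1/32)² = (43 - 13/704)² = (30259/704)² = 915607081/495616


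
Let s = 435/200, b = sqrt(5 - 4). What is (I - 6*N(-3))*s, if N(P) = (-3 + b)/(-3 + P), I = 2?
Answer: 0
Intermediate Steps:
b = 1 (b = sqrt(1) = 1)
N(P) = -2/(-3 + P) (N(P) = (-3 + 1)/(-3 + P) = -2/(-3 + P))
s = 87/40 (s = 435*(1/200) = 87/40 ≈ 2.1750)
(I - 6*N(-3))*s = (2 - (-12)/(-3 - 3))*(87/40) = (2 - (-12)/(-6))*(87/40) = (2 - (-12)*(-1)/6)*(87/40) = (2 - 6*1/3)*(87/40) = (2 - 2)*(87/40) = 0*(87/40) = 0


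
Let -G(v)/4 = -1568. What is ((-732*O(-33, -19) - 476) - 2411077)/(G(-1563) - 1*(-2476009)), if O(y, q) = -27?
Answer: -797263/827427 ≈ -0.96354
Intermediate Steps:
G(v) = 6272 (G(v) = -4*(-1568) = 6272)
((-732*O(-33, -19) - 476) - 2411077)/(G(-1563) - 1*(-2476009)) = ((-732*(-27) - 476) - 2411077)/(6272 - 1*(-2476009)) = ((19764 - 476) - 2411077)/(6272 + 2476009) = (19288 - 2411077)/2482281 = -2391789*1/2482281 = -797263/827427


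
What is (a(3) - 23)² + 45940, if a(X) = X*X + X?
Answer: 46061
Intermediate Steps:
a(X) = X + X² (a(X) = X² + X = X + X²)
(a(3) - 23)² + 45940 = (3*(1 + 3) - 23)² + 45940 = (3*4 - 23)² + 45940 = (12 - 23)² + 45940 = (-11)² + 45940 = 121 + 45940 = 46061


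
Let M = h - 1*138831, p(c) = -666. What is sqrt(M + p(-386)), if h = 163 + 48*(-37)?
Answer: I*sqrt(141110) ≈ 375.65*I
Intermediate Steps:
h = -1613 (h = 163 - 1776 = -1613)
M = -140444 (M = -1613 - 1*138831 = -1613 - 138831 = -140444)
sqrt(M + p(-386)) = sqrt(-140444 - 666) = sqrt(-141110) = I*sqrt(141110)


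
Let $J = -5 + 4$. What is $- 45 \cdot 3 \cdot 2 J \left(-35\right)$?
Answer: $-9450$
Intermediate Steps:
$J = -1$
$- 45 \cdot 3 \cdot 2 J \left(-35\right) = - 45 \cdot 3 \cdot 2 \left(-1\right) \left(-35\right) = - 45 \cdot 6 \left(-1\right) \left(-35\right) = \left(-45\right) \left(-6\right) \left(-35\right) = 270 \left(-35\right) = -9450$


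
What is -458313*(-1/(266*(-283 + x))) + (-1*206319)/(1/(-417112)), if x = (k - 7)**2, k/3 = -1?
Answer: 1396379229039757/16226 ≈ 8.6058e+10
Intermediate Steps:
k = -3 (k = 3*(-1) = -3)
x = 100 (x = (-3 - 7)**2 = (-10)**2 = 100)
-458313*(-1/(266*(-283 + x))) + (-1*206319)/(1/(-417112)) = -458313*(-1/(266*(-283 + 100))) + (-1*206319)/(1/(-417112)) = -458313/((-266*(-183))) - 206319/(-1/417112) = -458313/48678 - 206319*(-417112) = -458313*1/48678 + 86058130728 = -152771/16226 + 86058130728 = 1396379229039757/16226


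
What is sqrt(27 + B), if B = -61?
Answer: I*sqrt(34) ≈ 5.8309*I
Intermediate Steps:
sqrt(27 + B) = sqrt(27 - 61) = sqrt(-34) = I*sqrt(34)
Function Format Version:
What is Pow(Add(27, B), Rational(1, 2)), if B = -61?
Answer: Mul(I, Pow(34, Rational(1, 2))) ≈ Mul(5.8309, I)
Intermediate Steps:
Pow(Add(27, B), Rational(1, 2)) = Pow(Add(27, -61), Rational(1, 2)) = Pow(-34, Rational(1, 2)) = Mul(I, Pow(34, Rational(1, 2)))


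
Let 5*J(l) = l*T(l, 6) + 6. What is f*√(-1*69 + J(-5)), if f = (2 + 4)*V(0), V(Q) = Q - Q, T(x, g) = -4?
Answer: 0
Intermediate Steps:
V(Q) = 0
J(l) = 6/5 - 4*l/5 (J(l) = (l*(-4) + 6)/5 = (-4*l + 6)/5 = (6 - 4*l)/5 = 6/5 - 4*l/5)
f = 0 (f = (2 + 4)*0 = 6*0 = 0)
f*√(-1*69 + J(-5)) = 0*√(-1*69 + (6/5 - ⅘*(-5))) = 0*√(-69 + (6/5 + 4)) = 0*√(-69 + 26/5) = 0*√(-319/5) = 0*(I*√1595/5) = 0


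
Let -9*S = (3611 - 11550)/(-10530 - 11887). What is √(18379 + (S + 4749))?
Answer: √104600758270565/67251 ≈ 152.08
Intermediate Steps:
S = -7939/201753 (S = -(3611 - 11550)/(9*(-10530 - 11887)) = -(-7939)/(9*(-22417)) = -(-7939)*(-1)/(9*22417) = -⅑*7939/22417 = -7939/201753 ≈ -0.039350)
√(18379 + (S + 4749)) = √(18379 + (-7939/201753 + 4749)) = √(18379 + 958117058/201753) = √(4666135445/201753) = √104600758270565/67251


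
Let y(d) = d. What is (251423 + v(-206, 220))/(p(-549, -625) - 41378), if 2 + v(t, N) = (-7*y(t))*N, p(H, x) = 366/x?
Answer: -355413125/25861616 ≈ -13.743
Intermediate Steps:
v(t, N) = -2 - 7*N*t (v(t, N) = -2 + (-7*t)*N = -2 - 7*N*t)
(251423 + v(-206, 220))/(p(-549, -625) - 41378) = (251423 + (-2 - 7*220*(-206)))/(366/(-625) - 41378) = (251423 + (-2 + 317240))/(366*(-1/625) - 41378) = (251423 + 317238)/(-366/625 - 41378) = 568661/(-25861616/625) = 568661*(-625/25861616) = -355413125/25861616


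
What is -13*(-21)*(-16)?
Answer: -4368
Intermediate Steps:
-13*(-21)*(-16) = 273*(-16) = -4368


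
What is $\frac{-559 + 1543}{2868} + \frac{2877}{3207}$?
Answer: $\frac{316859}{255491} \approx 1.2402$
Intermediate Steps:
$\frac{-559 + 1543}{2868} + \frac{2877}{3207} = 984 \cdot \frac{1}{2868} + 2877 \cdot \frac{1}{3207} = \frac{82}{239} + \frac{959}{1069} = \frac{316859}{255491}$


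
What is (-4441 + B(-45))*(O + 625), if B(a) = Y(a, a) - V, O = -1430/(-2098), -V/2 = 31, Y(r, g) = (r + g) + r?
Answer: -2962718760/1049 ≈ -2.8243e+6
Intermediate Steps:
Y(r, g) = g + 2*r (Y(r, g) = (g + r) + r = g + 2*r)
V = -62 (V = -2*31 = -62)
O = 715/1049 (O = -1430*(-1/2098) = 715/1049 ≈ 0.68160)
B(a) = 62 + 3*a (B(a) = (a + 2*a) - 1*(-62) = 3*a + 62 = 62 + 3*a)
(-4441 + B(-45))*(O + 625) = (-4441 + (62 + 3*(-45)))*(715/1049 + 625) = (-4441 + (62 - 135))*(656340/1049) = (-4441 - 73)*(656340/1049) = -4514*656340/1049 = -2962718760/1049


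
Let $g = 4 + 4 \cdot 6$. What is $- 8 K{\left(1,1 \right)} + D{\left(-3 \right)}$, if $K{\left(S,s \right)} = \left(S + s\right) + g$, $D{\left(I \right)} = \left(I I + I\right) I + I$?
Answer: $-261$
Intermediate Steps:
$D{\left(I \right)} = I + I \left(I + I^{2}\right)$ ($D{\left(I \right)} = \left(I^{2} + I\right) I + I = \left(I + I^{2}\right) I + I = I \left(I + I^{2}\right) + I = I + I \left(I + I^{2}\right)$)
$g = 28$ ($g = 4 + 24 = 28$)
$K{\left(S,s \right)} = 28 + S + s$ ($K{\left(S,s \right)} = \left(S + s\right) + 28 = 28 + S + s$)
$- 8 K{\left(1,1 \right)} + D{\left(-3 \right)} = - 8 \left(28 + 1 + 1\right) - 3 \left(1 - 3 + \left(-3\right)^{2}\right) = \left(-8\right) 30 - 3 \left(1 - 3 + 9\right) = -240 - 21 = -261$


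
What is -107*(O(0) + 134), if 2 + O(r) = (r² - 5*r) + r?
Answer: -14124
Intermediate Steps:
O(r) = -2 + r² - 4*r (O(r) = -2 + ((r² - 5*r) + r) = -2 + (r² - 4*r) = -2 + r² - 4*r)
-107*(O(0) + 134) = -107*((-2 + 0² - 4*0) + 134) = -107*((-2 + 0 + 0) + 134) = -107*(-2 + 134) = -107*132 = -14124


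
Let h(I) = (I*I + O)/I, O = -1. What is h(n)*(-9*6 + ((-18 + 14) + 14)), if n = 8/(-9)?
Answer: -187/18 ≈ -10.389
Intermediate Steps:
n = -8/9 (n = 8*(-⅑) = -8/9 ≈ -0.88889)
h(I) = (-1 + I²)/I (h(I) = (I*I - 1)/I = (I² - 1)/I = (-1 + I²)/I)
h(n)*(-9*6 + ((-18 + 14) + 14)) = (-8/9 - 1/(-8/9))*(-9*6 + ((-18 + 14) + 14)) = (-8/9 - 1*(-9/8))*(-54 + (-4 + 14)) = (-8/9 + 9/8)*(-54 + 10) = (17/72)*(-44) = -187/18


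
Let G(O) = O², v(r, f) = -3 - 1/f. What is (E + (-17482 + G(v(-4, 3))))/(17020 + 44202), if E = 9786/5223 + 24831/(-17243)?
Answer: -4720177522939/16540994672874 ≈ -0.28536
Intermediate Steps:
E = 13015895/30020063 (E = 9786*(1/5223) + 24831*(-1/17243) = 3262/1741 - 24831/17243 = 13015895/30020063 ≈ 0.43357)
(E + (-17482 + G(v(-4, 3))))/(17020 + 44202) = (13015895/30020063 + (-17482 + (-3 - 1/3)²))/(17020 + 44202) = (13015895/30020063 + (-17482 + (-3 - 1*⅓)²))/61222 = (13015895/30020063 + (-17482 + (-3 - ⅓)²))*(1/61222) = (13015895/30020063 + (-17482 + (-10/3)²))*(1/61222) = (13015895/30020063 + (-17482 + 100/9))*(1/61222) = (13015895/30020063 - 157238/9)*(1/61222) = -4720177522939/270180567*1/61222 = -4720177522939/16540994672874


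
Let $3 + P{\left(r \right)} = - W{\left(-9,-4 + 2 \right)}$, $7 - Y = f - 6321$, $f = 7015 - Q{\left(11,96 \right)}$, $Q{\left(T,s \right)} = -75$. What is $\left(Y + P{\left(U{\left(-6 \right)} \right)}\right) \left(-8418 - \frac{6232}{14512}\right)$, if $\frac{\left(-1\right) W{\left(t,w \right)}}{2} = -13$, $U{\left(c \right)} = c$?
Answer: $\frac{12079385521}{1814} \approx 6.659 \cdot 10^{6}$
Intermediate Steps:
$f = 7090$ ($f = 7015 - -75 = 7015 + 75 = 7090$)
$W{\left(t,w \right)} = 26$ ($W{\left(t,w \right)} = \left(-2\right) \left(-13\right) = 26$)
$Y = -762$ ($Y = 7 - \left(7090 - 6321\right) = 7 - 769 = -762$)
$P{\left(r \right)} = -29$ ($P{\left(r \right)} = -3 - 26 = -29$)
$\left(Y + P{\left(U{\left(-6 \right)} \right)}\right) \left(-8418 - \frac{6232}{14512}\right) = \left(-762 - 29\right) \left(-8418 - \frac{6232}{14512}\right) = - 791 \left(-8418 - \frac{779}{1814}\right) = \left(-791\right) \left(- \frac{15271031}{1814}\right) = \frac{12079385521}{1814}$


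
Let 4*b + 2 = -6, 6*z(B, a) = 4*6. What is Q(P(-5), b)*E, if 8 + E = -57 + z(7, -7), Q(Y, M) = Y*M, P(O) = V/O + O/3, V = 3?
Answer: -4148/15 ≈ -276.53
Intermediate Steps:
P(O) = 3/O + O/3
z(B, a) = 4 (z(B, a) = (4*6)/6 = (⅙)*24 = 4)
b = -2 (b = -½ + (¼)*(-6) = -½ - 3/2 = -2)
Q(Y, M) = M*Y
E = -61 (E = -8 + (-57 + 4) = -8 - 53 = -61)
Q(P(-5), b)*E = -2*(3/(-5) + (⅓)*(-5))*(-61) = -2*(3*(-⅕) - 5/3)*(-61) = -2*(-⅗ - 5/3)*(-61) = -2*(-34/15)*(-61) = (68/15)*(-61) = -4148/15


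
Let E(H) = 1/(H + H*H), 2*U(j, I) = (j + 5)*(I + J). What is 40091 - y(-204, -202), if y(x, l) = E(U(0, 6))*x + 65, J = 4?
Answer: 13008552/325 ≈ 40026.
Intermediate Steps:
U(j, I) = (4 + I)*(5 + j)/2 (U(j, I) = ((j + 5)*(I + 4))/2 = ((5 + j)*(4 + I))/2 = ((4 + I)*(5 + j))/2 = (4 + I)*(5 + j)/2)
E(H) = 1/(H + H**2)
y(x, l) = 65 + x/650 (y(x, l) = (1/((10 + 2*0 + (5/2)*6 + (1/2)*6*0)*(1 + (10 + 2*0 + (5/2)*6 + (1/2)*6*0))))*x + 65 = (1/((10 + 0 + 15 + 0)*(1 + (10 + 0 + 15 + 0))))*x + 65 = (1/(25*(1 + 25)))*x + 65 = ((1/25)/26)*x + 65 = ((1/25)*(1/26))*x + 65 = x/650 + 65 = 65 + x/650)
40091 - y(-204, -202) = 40091 - (65 + (1/650)*(-204)) = 40091 - (65 - 102/325) = 40091 - 1*21023/325 = 40091 - 21023/325 = 13008552/325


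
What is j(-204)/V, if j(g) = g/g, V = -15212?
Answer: -1/15212 ≈ -6.5738e-5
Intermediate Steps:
j(g) = 1
j(-204)/V = 1/(-15212) = 1*(-1/15212) = -1/15212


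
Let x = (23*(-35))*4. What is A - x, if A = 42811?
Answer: 46031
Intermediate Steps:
x = -3220 (x = -805*4 = -3220)
A - x = 42811 - 1*(-3220) = 42811 + 3220 = 46031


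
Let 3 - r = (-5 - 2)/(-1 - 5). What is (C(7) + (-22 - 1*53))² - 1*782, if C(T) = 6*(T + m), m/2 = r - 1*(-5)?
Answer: 1619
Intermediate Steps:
r = 11/6 (r = 3 - (-5 - 2)/(-1 - 5) = 3 - (-7)/(-6) = 3 - (-7)*(-1)/6 = 3 - 1*7/6 = 3 - 7/6 = 11/6 ≈ 1.8333)
m = 41/3 (m = 2*(11/6 - 1*(-5)) = 2*(11/6 + 5) = 2*(41/6) = 41/3 ≈ 13.667)
C(T) = 82 + 6*T (C(T) = 6*(T + 41/3) = 6*(41/3 + T) = 82 + 6*T)
(C(7) + (-22 - 1*53))² - 1*782 = ((82 + 6*7) + (-22 - 1*53))² - 1*782 = ((82 + 42) + (-22 - 53))² - 782 = (124 - 75)² - 782 = 49² - 782 = 2401 - 782 = 1619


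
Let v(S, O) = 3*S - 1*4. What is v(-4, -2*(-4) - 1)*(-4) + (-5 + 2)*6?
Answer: 46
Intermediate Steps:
v(S, O) = -4 + 3*S (v(S, O) = 3*S - 4 = -4 + 3*S)
v(-4, -2*(-4) - 1)*(-4) + (-5 + 2)*6 = (-4 + 3*(-4))*(-4) + (-5 + 2)*6 = (-4 - 12)*(-4) - 3*6 = -16*(-4) - 18 = 64 - 18 = 46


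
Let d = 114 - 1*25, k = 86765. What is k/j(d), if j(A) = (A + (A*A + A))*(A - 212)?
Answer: -12395/142311 ≈ -0.087098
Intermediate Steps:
d = 89 (d = 114 - 25 = 89)
j(A) = (-212 + A)*(A² + 2*A) (j(A) = (A + (A² + A))*(-212 + A) = (A + (A + A²))*(-212 + A) = (A² + 2*A)*(-212 + A) = (-212 + A)*(A² + 2*A))
k/j(d) = 86765/((89*(-424 + 89² - 210*89))) = 86765/((89*(-424 + 7921 - 18690))) = 86765/((89*(-11193))) = 86765/(-996177) = 86765*(-1/996177) = -12395/142311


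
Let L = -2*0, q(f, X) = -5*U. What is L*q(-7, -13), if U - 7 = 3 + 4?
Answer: 0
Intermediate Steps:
U = 14 (U = 7 + (3 + 4) = 7 + 7 = 14)
q(f, X) = -70 (q(f, X) = -5*14 = -70)
L = 0
L*q(-7, -13) = 0*(-70) = 0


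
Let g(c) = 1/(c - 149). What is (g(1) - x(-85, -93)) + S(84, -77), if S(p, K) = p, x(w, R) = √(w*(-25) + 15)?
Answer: 12431/148 - 2*√535 ≈ 37.733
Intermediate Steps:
x(w, R) = √(15 - 25*w) (x(w, R) = √(-25*w + 15) = √(15 - 25*w))
g(c) = 1/(-149 + c)
(g(1) - x(-85, -93)) + S(84, -77) = (1/(-149 + 1) - √(15 - 25*(-85))) + 84 = (1/(-148) - √(15 + 2125)) + 84 = (-1/148 - √2140) + 84 = (-1/148 - 2*√535) + 84 = 12431/148 - 2*√535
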